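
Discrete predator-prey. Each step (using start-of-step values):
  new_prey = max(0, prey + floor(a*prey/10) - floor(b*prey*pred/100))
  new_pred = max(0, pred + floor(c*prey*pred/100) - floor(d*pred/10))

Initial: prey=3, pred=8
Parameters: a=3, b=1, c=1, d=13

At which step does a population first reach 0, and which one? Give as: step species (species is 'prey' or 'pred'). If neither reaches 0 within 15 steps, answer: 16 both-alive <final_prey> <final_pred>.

Answer: 1 pred

Derivation:
Step 1: prey: 3+0-0=3; pred: 8+0-10=0
First extinction: pred at step 1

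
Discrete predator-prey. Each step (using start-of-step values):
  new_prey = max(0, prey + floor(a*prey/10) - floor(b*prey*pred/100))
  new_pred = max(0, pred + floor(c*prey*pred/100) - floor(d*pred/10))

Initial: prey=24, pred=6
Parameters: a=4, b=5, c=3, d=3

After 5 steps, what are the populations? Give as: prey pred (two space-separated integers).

Answer: 1 22

Derivation:
Step 1: prey: 24+9-7=26; pred: 6+4-1=9
Step 2: prey: 26+10-11=25; pred: 9+7-2=14
Step 3: prey: 25+10-17=18; pred: 14+10-4=20
Step 4: prey: 18+7-18=7; pred: 20+10-6=24
Step 5: prey: 7+2-8=1; pred: 24+5-7=22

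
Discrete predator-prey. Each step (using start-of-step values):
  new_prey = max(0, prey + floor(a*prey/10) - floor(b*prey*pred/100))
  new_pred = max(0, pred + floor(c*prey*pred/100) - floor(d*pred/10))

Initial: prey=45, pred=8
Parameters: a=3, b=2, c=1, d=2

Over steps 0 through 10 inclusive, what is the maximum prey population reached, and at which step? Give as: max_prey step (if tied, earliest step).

Answer: 58 3

Derivation:
Step 1: prey: 45+13-7=51; pred: 8+3-1=10
Step 2: prey: 51+15-10=56; pred: 10+5-2=13
Step 3: prey: 56+16-14=58; pred: 13+7-2=18
Step 4: prey: 58+17-20=55; pred: 18+10-3=25
Step 5: prey: 55+16-27=44; pred: 25+13-5=33
Step 6: prey: 44+13-29=28; pred: 33+14-6=41
Step 7: prey: 28+8-22=14; pred: 41+11-8=44
Step 8: prey: 14+4-12=6; pred: 44+6-8=42
Step 9: prey: 6+1-5=2; pred: 42+2-8=36
Step 10: prey: 2+0-1=1; pred: 36+0-7=29
Max prey = 58 at step 3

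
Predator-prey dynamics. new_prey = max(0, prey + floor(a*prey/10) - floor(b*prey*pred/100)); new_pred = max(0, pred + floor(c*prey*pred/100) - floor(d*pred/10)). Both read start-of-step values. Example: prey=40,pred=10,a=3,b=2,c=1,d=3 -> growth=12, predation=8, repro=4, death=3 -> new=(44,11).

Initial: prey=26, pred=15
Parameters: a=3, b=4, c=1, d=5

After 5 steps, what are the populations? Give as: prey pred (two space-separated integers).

Answer: 20 2

Derivation:
Step 1: prey: 26+7-15=18; pred: 15+3-7=11
Step 2: prey: 18+5-7=16; pred: 11+1-5=7
Step 3: prey: 16+4-4=16; pred: 7+1-3=5
Step 4: prey: 16+4-3=17; pred: 5+0-2=3
Step 5: prey: 17+5-2=20; pred: 3+0-1=2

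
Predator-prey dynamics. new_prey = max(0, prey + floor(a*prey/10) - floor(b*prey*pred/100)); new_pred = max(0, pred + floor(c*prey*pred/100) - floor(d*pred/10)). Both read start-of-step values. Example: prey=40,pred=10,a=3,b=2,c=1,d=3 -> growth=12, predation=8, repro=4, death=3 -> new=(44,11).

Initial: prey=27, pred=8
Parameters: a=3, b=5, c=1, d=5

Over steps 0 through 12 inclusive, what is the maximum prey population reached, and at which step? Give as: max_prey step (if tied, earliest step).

Answer: 174 12

Derivation:
Step 1: prey: 27+8-10=25; pred: 8+2-4=6
Step 2: prey: 25+7-7=25; pred: 6+1-3=4
Step 3: prey: 25+7-5=27; pred: 4+1-2=3
Step 4: prey: 27+8-4=31; pred: 3+0-1=2
Step 5: prey: 31+9-3=37; pred: 2+0-1=1
Step 6: prey: 37+11-1=47; pred: 1+0-0=1
Step 7: prey: 47+14-2=59; pred: 1+0-0=1
Step 8: prey: 59+17-2=74; pred: 1+0-0=1
Step 9: prey: 74+22-3=93; pred: 1+0-0=1
Step 10: prey: 93+27-4=116; pred: 1+0-0=1
Step 11: prey: 116+34-5=145; pred: 1+1-0=2
Step 12: prey: 145+43-14=174; pred: 2+2-1=3
Max prey = 174 at step 12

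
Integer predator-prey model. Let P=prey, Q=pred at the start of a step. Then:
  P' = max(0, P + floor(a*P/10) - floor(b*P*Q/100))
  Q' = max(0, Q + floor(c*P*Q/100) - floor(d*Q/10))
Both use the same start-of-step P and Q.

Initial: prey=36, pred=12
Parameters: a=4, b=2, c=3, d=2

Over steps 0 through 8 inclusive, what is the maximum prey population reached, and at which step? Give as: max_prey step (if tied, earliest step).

Step 1: prey: 36+14-8=42; pred: 12+12-2=22
Step 2: prey: 42+16-18=40; pred: 22+27-4=45
Step 3: prey: 40+16-36=20; pred: 45+54-9=90
Step 4: prey: 20+8-36=0; pred: 90+54-18=126
Step 5: prey: 0+0-0=0; pred: 126+0-25=101
Step 6: prey: 0+0-0=0; pred: 101+0-20=81
Step 7: prey: 0+0-0=0; pred: 81+0-16=65
Step 8: prey: 0+0-0=0; pred: 65+0-13=52
Max prey = 42 at step 1

Answer: 42 1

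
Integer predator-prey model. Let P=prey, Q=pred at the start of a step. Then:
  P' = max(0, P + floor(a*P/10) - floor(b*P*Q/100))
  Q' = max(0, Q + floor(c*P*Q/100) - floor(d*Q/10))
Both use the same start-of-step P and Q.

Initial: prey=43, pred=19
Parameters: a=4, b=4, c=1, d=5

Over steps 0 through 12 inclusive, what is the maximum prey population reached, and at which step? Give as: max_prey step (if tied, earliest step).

Answer: 141 12

Derivation:
Step 1: prey: 43+17-32=28; pred: 19+8-9=18
Step 2: prey: 28+11-20=19; pred: 18+5-9=14
Step 3: prey: 19+7-10=16; pred: 14+2-7=9
Step 4: prey: 16+6-5=17; pred: 9+1-4=6
Step 5: prey: 17+6-4=19; pred: 6+1-3=4
Step 6: prey: 19+7-3=23; pred: 4+0-2=2
Step 7: prey: 23+9-1=31; pred: 2+0-1=1
Step 8: prey: 31+12-1=42; pred: 1+0-0=1
Step 9: prey: 42+16-1=57; pred: 1+0-0=1
Step 10: prey: 57+22-2=77; pred: 1+0-0=1
Step 11: prey: 77+30-3=104; pred: 1+0-0=1
Step 12: prey: 104+41-4=141; pred: 1+1-0=2
Max prey = 141 at step 12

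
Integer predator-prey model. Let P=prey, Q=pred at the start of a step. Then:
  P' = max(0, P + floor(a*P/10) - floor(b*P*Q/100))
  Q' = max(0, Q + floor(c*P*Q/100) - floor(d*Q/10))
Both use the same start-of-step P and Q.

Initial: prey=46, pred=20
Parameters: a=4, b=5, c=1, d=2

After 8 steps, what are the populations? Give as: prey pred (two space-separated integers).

Step 1: prey: 46+18-46=18; pred: 20+9-4=25
Step 2: prey: 18+7-22=3; pred: 25+4-5=24
Step 3: prey: 3+1-3=1; pred: 24+0-4=20
Step 4: prey: 1+0-1=0; pred: 20+0-4=16
Step 5: prey: 0+0-0=0; pred: 16+0-3=13
Step 6: prey: 0+0-0=0; pred: 13+0-2=11
Step 7: prey: 0+0-0=0; pred: 11+0-2=9
Step 8: prey: 0+0-0=0; pred: 9+0-1=8

Answer: 0 8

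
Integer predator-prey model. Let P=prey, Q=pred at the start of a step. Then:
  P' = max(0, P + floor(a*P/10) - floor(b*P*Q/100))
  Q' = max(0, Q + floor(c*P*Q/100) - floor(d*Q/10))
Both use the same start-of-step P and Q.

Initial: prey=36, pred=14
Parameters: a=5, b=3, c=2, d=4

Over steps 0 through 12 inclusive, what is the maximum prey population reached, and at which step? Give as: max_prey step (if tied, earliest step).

Answer: 39 1

Derivation:
Step 1: prey: 36+18-15=39; pred: 14+10-5=19
Step 2: prey: 39+19-22=36; pred: 19+14-7=26
Step 3: prey: 36+18-28=26; pred: 26+18-10=34
Step 4: prey: 26+13-26=13; pred: 34+17-13=38
Step 5: prey: 13+6-14=5; pred: 38+9-15=32
Step 6: prey: 5+2-4=3; pred: 32+3-12=23
Step 7: prey: 3+1-2=2; pred: 23+1-9=15
Step 8: prey: 2+1-0=3; pred: 15+0-6=9
Step 9: prey: 3+1-0=4; pred: 9+0-3=6
Step 10: prey: 4+2-0=6; pred: 6+0-2=4
Step 11: prey: 6+3-0=9; pred: 4+0-1=3
Step 12: prey: 9+4-0=13; pred: 3+0-1=2
Max prey = 39 at step 1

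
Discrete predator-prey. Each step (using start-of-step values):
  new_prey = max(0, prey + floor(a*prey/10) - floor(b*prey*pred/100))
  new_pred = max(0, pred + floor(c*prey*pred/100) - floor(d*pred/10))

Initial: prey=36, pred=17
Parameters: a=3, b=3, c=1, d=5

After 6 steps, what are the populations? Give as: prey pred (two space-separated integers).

Answer: 33 3

Derivation:
Step 1: prey: 36+10-18=28; pred: 17+6-8=15
Step 2: prey: 28+8-12=24; pred: 15+4-7=12
Step 3: prey: 24+7-8=23; pred: 12+2-6=8
Step 4: prey: 23+6-5=24; pred: 8+1-4=5
Step 5: prey: 24+7-3=28; pred: 5+1-2=4
Step 6: prey: 28+8-3=33; pred: 4+1-2=3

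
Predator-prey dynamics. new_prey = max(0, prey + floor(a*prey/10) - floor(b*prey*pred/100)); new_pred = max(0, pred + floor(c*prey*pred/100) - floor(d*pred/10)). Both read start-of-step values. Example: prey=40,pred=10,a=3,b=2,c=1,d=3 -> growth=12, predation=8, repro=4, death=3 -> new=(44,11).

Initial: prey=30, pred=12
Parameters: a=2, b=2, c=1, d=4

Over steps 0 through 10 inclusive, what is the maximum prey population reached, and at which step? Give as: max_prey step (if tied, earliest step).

Step 1: prey: 30+6-7=29; pred: 12+3-4=11
Step 2: prey: 29+5-6=28; pred: 11+3-4=10
Step 3: prey: 28+5-5=28; pred: 10+2-4=8
Step 4: prey: 28+5-4=29; pred: 8+2-3=7
Step 5: prey: 29+5-4=30; pred: 7+2-2=7
Step 6: prey: 30+6-4=32; pred: 7+2-2=7
Step 7: prey: 32+6-4=34; pred: 7+2-2=7
Step 8: prey: 34+6-4=36; pred: 7+2-2=7
Step 9: prey: 36+7-5=38; pred: 7+2-2=7
Step 10: prey: 38+7-5=40; pred: 7+2-2=7
Max prey = 40 at step 10

Answer: 40 10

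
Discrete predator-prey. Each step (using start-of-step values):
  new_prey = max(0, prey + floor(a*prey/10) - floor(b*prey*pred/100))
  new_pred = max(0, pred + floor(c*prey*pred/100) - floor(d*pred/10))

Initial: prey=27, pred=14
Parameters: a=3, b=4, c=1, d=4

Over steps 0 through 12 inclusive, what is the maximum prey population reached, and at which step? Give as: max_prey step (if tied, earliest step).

Answer: 68 12

Derivation:
Step 1: prey: 27+8-15=20; pred: 14+3-5=12
Step 2: prey: 20+6-9=17; pred: 12+2-4=10
Step 3: prey: 17+5-6=16; pred: 10+1-4=7
Step 4: prey: 16+4-4=16; pred: 7+1-2=6
Step 5: prey: 16+4-3=17; pred: 6+0-2=4
Step 6: prey: 17+5-2=20; pred: 4+0-1=3
Step 7: prey: 20+6-2=24; pred: 3+0-1=2
Step 8: prey: 24+7-1=30; pred: 2+0-0=2
Step 9: prey: 30+9-2=37; pred: 2+0-0=2
Step 10: prey: 37+11-2=46; pred: 2+0-0=2
Step 11: prey: 46+13-3=56; pred: 2+0-0=2
Step 12: prey: 56+16-4=68; pred: 2+1-0=3
Max prey = 68 at step 12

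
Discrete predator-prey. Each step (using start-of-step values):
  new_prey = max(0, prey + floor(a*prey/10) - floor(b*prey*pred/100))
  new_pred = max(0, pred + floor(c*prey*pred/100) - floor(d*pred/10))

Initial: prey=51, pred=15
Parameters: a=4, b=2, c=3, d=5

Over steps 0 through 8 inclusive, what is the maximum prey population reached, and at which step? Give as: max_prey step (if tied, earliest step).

Step 1: prey: 51+20-15=56; pred: 15+22-7=30
Step 2: prey: 56+22-33=45; pred: 30+50-15=65
Step 3: prey: 45+18-58=5; pred: 65+87-32=120
Step 4: prey: 5+2-12=0; pred: 120+18-60=78
Step 5: prey: 0+0-0=0; pred: 78+0-39=39
Step 6: prey: 0+0-0=0; pred: 39+0-19=20
Step 7: prey: 0+0-0=0; pred: 20+0-10=10
Step 8: prey: 0+0-0=0; pred: 10+0-5=5
Max prey = 56 at step 1

Answer: 56 1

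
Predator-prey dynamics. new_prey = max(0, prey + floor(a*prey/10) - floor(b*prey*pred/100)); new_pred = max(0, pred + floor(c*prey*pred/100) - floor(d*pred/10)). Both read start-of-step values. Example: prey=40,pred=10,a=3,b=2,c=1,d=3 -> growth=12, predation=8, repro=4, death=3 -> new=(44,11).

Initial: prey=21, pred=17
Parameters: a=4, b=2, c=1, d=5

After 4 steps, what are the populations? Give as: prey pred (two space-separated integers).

Answer: 40 4

Derivation:
Step 1: prey: 21+8-7=22; pred: 17+3-8=12
Step 2: prey: 22+8-5=25; pred: 12+2-6=8
Step 3: prey: 25+10-4=31; pred: 8+2-4=6
Step 4: prey: 31+12-3=40; pred: 6+1-3=4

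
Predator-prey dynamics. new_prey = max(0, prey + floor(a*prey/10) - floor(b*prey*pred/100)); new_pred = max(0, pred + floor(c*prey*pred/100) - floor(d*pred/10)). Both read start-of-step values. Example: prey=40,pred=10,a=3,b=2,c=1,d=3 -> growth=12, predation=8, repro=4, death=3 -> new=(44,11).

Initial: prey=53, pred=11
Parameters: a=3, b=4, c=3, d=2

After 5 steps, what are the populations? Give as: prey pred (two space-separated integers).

Answer: 0 42

Derivation:
Step 1: prey: 53+15-23=45; pred: 11+17-2=26
Step 2: prey: 45+13-46=12; pred: 26+35-5=56
Step 3: prey: 12+3-26=0; pred: 56+20-11=65
Step 4: prey: 0+0-0=0; pred: 65+0-13=52
Step 5: prey: 0+0-0=0; pred: 52+0-10=42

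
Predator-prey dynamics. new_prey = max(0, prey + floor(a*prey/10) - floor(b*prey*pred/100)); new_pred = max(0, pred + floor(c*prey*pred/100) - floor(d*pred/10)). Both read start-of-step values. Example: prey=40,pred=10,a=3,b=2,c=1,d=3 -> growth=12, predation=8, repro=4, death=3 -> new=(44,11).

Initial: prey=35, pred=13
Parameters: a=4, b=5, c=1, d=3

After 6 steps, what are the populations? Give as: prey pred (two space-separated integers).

Step 1: prey: 35+14-22=27; pred: 13+4-3=14
Step 2: prey: 27+10-18=19; pred: 14+3-4=13
Step 3: prey: 19+7-12=14; pred: 13+2-3=12
Step 4: prey: 14+5-8=11; pred: 12+1-3=10
Step 5: prey: 11+4-5=10; pred: 10+1-3=8
Step 6: prey: 10+4-4=10; pred: 8+0-2=6

Answer: 10 6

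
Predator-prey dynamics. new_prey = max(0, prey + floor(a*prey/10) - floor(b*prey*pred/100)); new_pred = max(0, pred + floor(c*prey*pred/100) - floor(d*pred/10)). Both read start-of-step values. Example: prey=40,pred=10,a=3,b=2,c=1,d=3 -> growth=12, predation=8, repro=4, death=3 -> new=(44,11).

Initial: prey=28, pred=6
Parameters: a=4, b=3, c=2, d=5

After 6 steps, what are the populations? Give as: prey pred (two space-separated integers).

Answer: 43 34

Derivation:
Step 1: prey: 28+11-5=34; pred: 6+3-3=6
Step 2: prey: 34+13-6=41; pred: 6+4-3=7
Step 3: prey: 41+16-8=49; pred: 7+5-3=9
Step 4: prey: 49+19-13=55; pred: 9+8-4=13
Step 5: prey: 55+22-21=56; pred: 13+14-6=21
Step 6: prey: 56+22-35=43; pred: 21+23-10=34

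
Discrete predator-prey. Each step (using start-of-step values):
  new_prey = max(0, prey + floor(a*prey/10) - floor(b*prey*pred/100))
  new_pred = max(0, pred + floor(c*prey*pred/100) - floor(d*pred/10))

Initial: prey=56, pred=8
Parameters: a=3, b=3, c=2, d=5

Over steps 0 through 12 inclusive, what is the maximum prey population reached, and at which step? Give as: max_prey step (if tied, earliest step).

Answer: 59 1

Derivation:
Step 1: prey: 56+16-13=59; pred: 8+8-4=12
Step 2: prey: 59+17-21=55; pred: 12+14-6=20
Step 3: prey: 55+16-33=38; pred: 20+22-10=32
Step 4: prey: 38+11-36=13; pred: 32+24-16=40
Step 5: prey: 13+3-15=1; pred: 40+10-20=30
Step 6: prey: 1+0-0=1; pred: 30+0-15=15
Step 7: prey: 1+0-0=1; pred: 15+0-7=8
Step 8: prey: 1+0-0=1; pred: 8+0-4=4
Step 9: prey: 1+0-0=1; pred: 4+0-2=2
Step 10: prey: 1+0-0=1; pred: 2+0-1=1
Step 11: prey: 1+0-0=1; pred: 1+0-0=1
Step 12: prey: 1+0-0=1; pred: 1+0-0=1
Max prey = 59 at step 1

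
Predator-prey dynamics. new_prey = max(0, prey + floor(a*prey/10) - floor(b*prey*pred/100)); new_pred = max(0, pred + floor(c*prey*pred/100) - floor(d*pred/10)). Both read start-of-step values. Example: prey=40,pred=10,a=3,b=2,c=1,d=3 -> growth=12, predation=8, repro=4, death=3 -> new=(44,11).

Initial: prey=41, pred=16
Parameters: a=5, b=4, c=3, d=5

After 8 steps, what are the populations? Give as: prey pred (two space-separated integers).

Answer: 0 2

Derivation:
Step 1: prey: 41+20-26=35; pred: 16+19-8=27
Step 2: prey: 35+17-37=15; pred: 27+28-13=42
Step 3: prey: 15+7-25=0; pred: 42+18-21=39
Step 4: prey: 0+0-0=0; pred: 39+0-19=20
Step 5: prey: 0+0-0=0; pred: 20+0-10=10
Step 6: prey: 0+0-0=0; pred: 10+0-5=5
Step 7: prey: 0+0-0=0; pred: 5+0-2=3
Step 8: prey: 0+0-0=0; pred: 3+0-1=2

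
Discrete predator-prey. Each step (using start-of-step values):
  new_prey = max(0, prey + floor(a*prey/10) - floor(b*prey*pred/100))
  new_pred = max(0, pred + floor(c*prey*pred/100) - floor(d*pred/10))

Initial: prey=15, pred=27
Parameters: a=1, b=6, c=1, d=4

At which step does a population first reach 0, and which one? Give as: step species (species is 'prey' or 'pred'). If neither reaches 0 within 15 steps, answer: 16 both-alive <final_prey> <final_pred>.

Step 1: prey: 15+1-24=0; pred: 27+4-10=21
First extinction: prey at step 1

Answer: 1 prey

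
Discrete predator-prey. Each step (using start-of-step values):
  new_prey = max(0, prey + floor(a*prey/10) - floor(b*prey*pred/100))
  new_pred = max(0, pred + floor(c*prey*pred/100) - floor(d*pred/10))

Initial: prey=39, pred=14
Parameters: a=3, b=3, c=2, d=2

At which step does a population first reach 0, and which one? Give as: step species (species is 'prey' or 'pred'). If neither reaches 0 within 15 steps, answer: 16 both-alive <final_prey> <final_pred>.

Answer: 5 prey

Derivation:
Step 1: prey: 39+11-16=34; pred: 14+10-2=22
Step 2: prey: 34+10-22=22; pred: 22+14-4=32
Step 3: prey: 22+6-21=7; pred: 32+14-6=40
Step 4: prey: 7+2-8=1; pred: 40+5-8=37
Step 5: prey: 1+0-1=0; pred: 37+0-7=30
First extinction: prey at step 5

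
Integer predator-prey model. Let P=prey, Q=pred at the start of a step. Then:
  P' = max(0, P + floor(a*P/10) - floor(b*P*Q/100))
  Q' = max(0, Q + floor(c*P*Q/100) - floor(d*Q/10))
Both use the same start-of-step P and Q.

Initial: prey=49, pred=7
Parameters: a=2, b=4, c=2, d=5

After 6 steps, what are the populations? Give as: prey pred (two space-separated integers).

Answer: 5 7

Derivation:
Step 1: prey: 49+9-13=45; pred: 7+6-3=10
Step 2: prey: 45+9-18=36; pred: 10+9-5=14
Step 3: prey: 36+7-20=23; pred: 14+10-7=17
Step 4: prey: 23+4-15=12; pred: 17+7-8=16
Step 5: prey: 12+2-7=7; pred: 16+3-8=11
Step 6: prey: 7+1-3=5; pred: 11+1-5=7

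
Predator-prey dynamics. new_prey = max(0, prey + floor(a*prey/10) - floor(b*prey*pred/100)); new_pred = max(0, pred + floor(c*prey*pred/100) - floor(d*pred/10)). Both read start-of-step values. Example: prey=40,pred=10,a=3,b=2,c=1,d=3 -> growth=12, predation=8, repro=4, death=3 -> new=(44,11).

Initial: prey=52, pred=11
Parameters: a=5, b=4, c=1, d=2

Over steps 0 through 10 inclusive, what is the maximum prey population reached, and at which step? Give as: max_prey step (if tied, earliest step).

Step 1: prey: 52+26-22=56; pred: 11+5-2=14
Step 2: prey: 56+28-31=53; pred: 14+7-2=19
Step 3: prey: 53+26-40=39; pred: 19+10-3=26
Step 4: prey: 39+19-40=18; pred: 26+10-5=31
Step 5: prey: 18+9-22=5; pred: 31+5-6=30
Step 6: prey: 5+2-6=1; pred: 30+1-6=25
Step 7: prey: 1+0-1=0; pred: 25+0-5=20
Step 8: prey: 0+0-0=0; pred: 20+0-4=16
Step 9: prey: 0+0-0=0; pred: 16+0-3=13
Step 10: prey: 0+0-0=0; pred: 13+0-2=11
Max prey = 56 at step 1

Answer: 56 1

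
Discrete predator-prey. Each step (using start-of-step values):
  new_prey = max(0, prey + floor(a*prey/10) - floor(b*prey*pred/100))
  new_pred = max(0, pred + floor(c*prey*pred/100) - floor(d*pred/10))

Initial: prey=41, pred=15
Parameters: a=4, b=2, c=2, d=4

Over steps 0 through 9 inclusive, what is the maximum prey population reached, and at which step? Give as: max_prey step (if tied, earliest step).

Answer: 45 1

Derivation:
Step 1: prey: 41+16-12=45; pred: 15+12-6=21
Step 2: prey: 45+18-18=45; pred: 21+18-8=31
Step 3: prey: 45+18-27=36; pred: 31+27-12=46
Step 4: prey: 36+14-33=17; pred: 46+33-18=61
Step 5: prey: 17+6-20=3; pred: 61+20-24=57
Step 6: prey: 3+1-3=1; pred: 57+3-22=38
Step 7: prey: 1+0-0=1; pred: 38+0-15=23
Step 8: prey: 1+0-0=1; pred: 23+0-9=14
Step 9: prey: 1+0-0=1; pred: 14+0-5=9
Max prey = 45 at step 1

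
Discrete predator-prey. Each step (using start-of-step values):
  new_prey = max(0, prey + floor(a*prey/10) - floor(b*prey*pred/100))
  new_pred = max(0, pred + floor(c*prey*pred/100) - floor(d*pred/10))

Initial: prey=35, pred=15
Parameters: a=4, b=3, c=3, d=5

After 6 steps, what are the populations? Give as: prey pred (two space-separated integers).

Answer: 1 8

Derivation:
Step 1: prey: 35+14-15=34; pred: 15+15-7=23
Step 2: prey: 34+13-23=24; pred: 23+23-11=35
Step 3: prey: 24+9-25=8; pred: 35+25-17=43
Step 4: prey: 8+3-10=1; pred: 43+10-21=32
Step 5: prey: 1+0-0=1; pred: 32+0-16=16
Step 6: prey: 1+0-0=1; pred: 16+0-8=8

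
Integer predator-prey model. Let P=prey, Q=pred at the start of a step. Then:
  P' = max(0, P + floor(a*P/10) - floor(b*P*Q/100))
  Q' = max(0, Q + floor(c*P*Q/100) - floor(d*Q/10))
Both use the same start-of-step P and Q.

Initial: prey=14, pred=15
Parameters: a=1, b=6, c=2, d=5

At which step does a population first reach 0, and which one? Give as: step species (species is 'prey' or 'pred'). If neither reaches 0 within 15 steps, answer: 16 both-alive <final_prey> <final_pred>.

Answer: 16 both-alive 1 1

Derivation:
Step 1: prey: 14+1-12=3; pred: 15+4-7=12
Step 2: prey: 3+0-2=1; pred: 12+0-6=6
Step 3: prey: 1+0-0=1; pred: 6+0-3=3
Step 4: prey: 1+0-0=1; pred: 3+0-1=2
Step 5: prey: 1+0-0=1; pred: 2+0-1=1
Step 6: prey: 1+0-0=1; pred: 1+0-0=1
Steps 7-15: state stable at prey=1, pred=1 (no change)
No extinction within 15 steps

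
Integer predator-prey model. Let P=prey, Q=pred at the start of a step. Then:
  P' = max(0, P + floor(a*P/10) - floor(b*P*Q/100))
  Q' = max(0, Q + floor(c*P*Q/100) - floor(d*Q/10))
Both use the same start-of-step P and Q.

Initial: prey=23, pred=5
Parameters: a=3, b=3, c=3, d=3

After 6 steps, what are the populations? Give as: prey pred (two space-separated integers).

Step 1: prey: 23+6-3=26; pred: 5+3-1=7
Step 2: prey: 26+7-5=28; pred: 7+5-2=10
Step 3: prey: 28+8-8=28; pred: 10+8-3=15
Step 4: prey: 28+8-12=24; pred: 15+12-4=23
Step 5: prey: 24+7-16=15; pred: 23+16-6=33
Step 6: prey: 15+4-14=5; pred: 33+14-9=38

Answer: 5 38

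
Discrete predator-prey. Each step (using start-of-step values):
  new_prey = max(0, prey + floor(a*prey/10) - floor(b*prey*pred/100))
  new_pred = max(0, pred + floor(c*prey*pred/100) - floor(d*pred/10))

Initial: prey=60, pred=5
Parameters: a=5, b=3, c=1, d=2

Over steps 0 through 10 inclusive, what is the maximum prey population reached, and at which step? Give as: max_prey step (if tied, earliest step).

Answer: 122 3

Derivation:
Step 1: prey: 60+30-9=81; pred: 5+3-1=7
Step 2: prey: 81+40-17=104; pred: 7+5-1=11
Step 3: prey: 104+52-34=122; pred: 11+11-2=20
Step 4: prey: 122+61-73=110; pred: 20+24-4=40
Step 5: prey: 110+55-132=33; pred: 40+44-8=76
Step 6: prey: 33+16-75=0; pred: 76+25-15=86
Step 7: prey: 0+0-0=0; pred: 86+0-17=69
Step 8: prey: 0+0-0=0; pred: 69+0-13=56
Step 9: prey: 0+0-0=0; pred: 56+0-11=45
Step 10: prey: 0+0-0=0; pred: 45+0-9=36
Max prey = 122 at step 3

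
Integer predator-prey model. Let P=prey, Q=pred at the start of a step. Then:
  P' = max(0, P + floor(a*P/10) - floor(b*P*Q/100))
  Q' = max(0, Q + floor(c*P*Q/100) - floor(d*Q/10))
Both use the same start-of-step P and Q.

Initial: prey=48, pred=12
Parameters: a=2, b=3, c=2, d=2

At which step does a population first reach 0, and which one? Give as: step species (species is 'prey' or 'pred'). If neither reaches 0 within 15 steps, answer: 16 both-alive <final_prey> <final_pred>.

Step 1: prey: 48+9-17=40; pred: 12+11-2=21
Step 2: prey: 40+8-25=23; pred: 21+16-4=33
Step 3: prey: 23+4-22=5; pred: 33+15-6=42
Step 4: prey: 5+1-6=0; pred: 42+4-8=38
First extinction: prey at step 4

Answer: 4 prey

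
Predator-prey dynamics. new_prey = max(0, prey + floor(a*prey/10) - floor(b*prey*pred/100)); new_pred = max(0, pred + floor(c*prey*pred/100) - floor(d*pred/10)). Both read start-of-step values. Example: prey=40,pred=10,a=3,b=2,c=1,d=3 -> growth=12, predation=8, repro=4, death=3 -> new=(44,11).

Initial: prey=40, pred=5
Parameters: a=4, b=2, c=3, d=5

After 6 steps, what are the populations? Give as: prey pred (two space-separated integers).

Step 1: prey: 40+16-4=52; pred: 5+6-2=9
Step 2: prey: 52+20-9=63; pred: 9+14-4=19
Step 3: prey: 63+25-23=65; pred: 19+35-9=45
Step 4: prey: 65+26-58=33; pred: 45+87-22=110
Step 5: prey: 33+13-72=0; pred: 110+108-55=163
Step 6: prey: 0+0-0=0; pred: 163+0-81=82

Answer: 0 82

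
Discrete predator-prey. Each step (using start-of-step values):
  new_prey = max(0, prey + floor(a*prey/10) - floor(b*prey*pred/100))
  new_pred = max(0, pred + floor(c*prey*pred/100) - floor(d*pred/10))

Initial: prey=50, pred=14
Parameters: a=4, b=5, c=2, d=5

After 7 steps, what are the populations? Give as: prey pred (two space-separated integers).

Step 1: prey: 50+20-35=35; pred: 14+14-7=21
Step 2: prey: 35+14-36=13; pred: 21+14-10=25
Step 3: prey: 13+5-16=2; pred: 25+6-12=19
Step 4: prey: 2+0-1=1; pred: 19+0-9=10
Step 5: prey: 1+0-0=1; pred: 10+0-5=5
Step 6: prey: 1+0-0=1; pred: 5+0-2=3
Step 7: prey: 1+0-0=1; pred: 3+0-1=2

Answer: 1 2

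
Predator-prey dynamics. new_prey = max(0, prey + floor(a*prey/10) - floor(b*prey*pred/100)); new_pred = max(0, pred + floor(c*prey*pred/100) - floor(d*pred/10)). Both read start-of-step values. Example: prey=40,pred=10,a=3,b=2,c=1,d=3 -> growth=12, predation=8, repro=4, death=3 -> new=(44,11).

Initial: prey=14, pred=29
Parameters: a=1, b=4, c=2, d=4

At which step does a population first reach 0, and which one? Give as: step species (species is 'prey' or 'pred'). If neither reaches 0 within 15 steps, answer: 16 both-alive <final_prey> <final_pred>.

Step 1: prey: 14+1-16=0; pred: 29+8-11=26
First extinction: prey at step 1

Answer: 1 prey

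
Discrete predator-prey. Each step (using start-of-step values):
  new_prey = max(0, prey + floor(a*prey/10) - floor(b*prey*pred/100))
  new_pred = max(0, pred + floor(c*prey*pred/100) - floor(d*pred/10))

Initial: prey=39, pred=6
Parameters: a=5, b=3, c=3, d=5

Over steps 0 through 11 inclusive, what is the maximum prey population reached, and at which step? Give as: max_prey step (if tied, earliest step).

Answer: 61 2

Derivation:
Step 1: prey: 39+19-7=51; pred: 6+7-3=10
Step 2: prey: 51+25-15=61; pred: 10+15-5=20
Step 3: prey: 61+30-36=55; pred: 20+36-10=46
Step 4: prey: 55+27-75=7; pred: 46+75-23=98
Step 5: prey: 7+3-20=0; pred: 98+20-49=69
Step 6: prey: 0+0-0=0; pred: 69+0-34=35
Step 7: prey: 0+0-0=0; pred: 35+0-17=18
Step 8: prey: 0+0-0=0; pred: 18+0-9=9
Step 9: prey: 0+0-0=0; pred: 9+0-4=5
Step 10: prey: 0+0-0=0; pred: 5+0-2=3
Step 11: prey: 0+0-0=0; pred: 3+0-1=2
Max prey = 61 at step 2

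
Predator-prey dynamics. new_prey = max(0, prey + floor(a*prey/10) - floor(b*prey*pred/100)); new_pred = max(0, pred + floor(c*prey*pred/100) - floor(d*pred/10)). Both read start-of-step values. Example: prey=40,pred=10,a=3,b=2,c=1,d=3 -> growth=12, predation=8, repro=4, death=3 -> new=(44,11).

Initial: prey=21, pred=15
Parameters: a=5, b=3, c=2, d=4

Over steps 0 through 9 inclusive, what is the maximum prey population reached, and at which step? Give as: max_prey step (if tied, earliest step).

Answer: 27 4

Derivation:
Step 1: prey: 21+10-9=22; pred: 15+6-6=15
Step 2: prey: 22+11-9=24; pred: 15+6-6=15
Step 3: prey: 24+12-10=26; pred: 15+7-6=16
Step 4: prey: 26+13-12=27; pred: 16+8-6=18
Step 5: prey: 27+13-14=26; pred: 18+9-7=20
Step 6: prey: 26+13-15=24; pred: 20+10-8=22
Step 7: prey: 24+12-15=21; pred: 22+10-8=24
Step 8: prey: 21+10-15=16; pred: 24+10-9=25
Step 9: prey: 16+8-12=12; pred: 25+8-10=23
Max prey = 27 at step 4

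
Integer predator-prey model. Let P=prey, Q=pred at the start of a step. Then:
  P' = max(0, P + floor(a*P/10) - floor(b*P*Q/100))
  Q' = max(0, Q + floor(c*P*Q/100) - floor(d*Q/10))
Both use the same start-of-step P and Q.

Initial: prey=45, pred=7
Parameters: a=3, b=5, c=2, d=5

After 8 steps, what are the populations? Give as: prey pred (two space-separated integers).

Answer: 7 2

Derivation:
Step 1: prey: 45+13-15=43; pred: 7+6-3=10
Step 2: prey: 43+12-21=34; pred: 10+8-5=13
Step 3: prey: 34+10-22=22; pred: 13+8-6=15
Step 4: prey: 22+6-16=12; pred: 15+6-7=14
Step 5: prey: 12+3-8=7; pred: 14+3-7=10
Step 6: prey: 7+2-3=6; pred: 10+1-5=6
Step 7: prey: 6+1-1=6; pred: 6+0-3=3
Step 8: prey: 6+1-0=7; pred: 3+0-1=2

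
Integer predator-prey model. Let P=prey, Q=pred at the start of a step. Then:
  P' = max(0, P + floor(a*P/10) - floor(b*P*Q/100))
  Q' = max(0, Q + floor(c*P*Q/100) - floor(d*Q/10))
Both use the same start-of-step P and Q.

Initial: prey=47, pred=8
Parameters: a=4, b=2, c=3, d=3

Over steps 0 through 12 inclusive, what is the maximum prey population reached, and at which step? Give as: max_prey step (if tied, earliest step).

Answer: 62 2

Derivation:
Step 1: prey: 47+18-7=58; pred: 8+11-2=17
Step 2: prey: 58+23-19=62; pred: 17+29-5=41
Step 3: prey: 62+24-50=36; pred: 41+76-12=105
Step 4: prey: 36+14-75=0; pred: 105+113-31=187
Step 5: prey: 0+0-0=0; pred: 187+0-56=131
Step 6: prey: 0+0-0=0; pred: 131+0-39=92
Step 7: prey: 0+0-0=0; pred: 92+0-27=65
Step 8: prey: 0+0-0=0; pred: 65+0-19=46
Step 9: prey: 0+0-0=0; pred: 46+0-13=33
Step 10: prey: 0+0-0=0; pred: 33+0-9=24
Step 11: prey: 0+0-0=0; pred: 24+0-7=17
Step 12: prey: 0+0-0=0; pred: 17+0-5=12
Max prey = 62 at step 2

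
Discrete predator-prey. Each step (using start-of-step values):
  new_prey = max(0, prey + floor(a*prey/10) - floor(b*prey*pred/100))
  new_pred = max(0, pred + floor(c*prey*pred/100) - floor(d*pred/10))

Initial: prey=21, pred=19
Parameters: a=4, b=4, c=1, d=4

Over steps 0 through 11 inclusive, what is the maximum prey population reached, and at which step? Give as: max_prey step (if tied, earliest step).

Answer: 73 11

Derivation:
Step 1: prey: 21+8-15=14; pred: 19+3-7=15
Step 2: prey: 14+5-8=11; pred: 15+2-6=11
Step 3: prey: 11+4-4=11; pred: 11+1-4=8
Step 4: prey: 11+4-3=12; pred: 8+0-3=5
Step 5: prey: 12+4-2=14; pred: 5+0-2=3
Step 6: prey: 14+5-1=18; pred: 3+0-1=2
Step 7: prey: 18+7-1=24; pred: 2+0-0=2
Step 8: prey: 24+9-1=32; pred: 2+0-0=2
Step 9: prey: 32+12-2=42; pred: 2+0-0=2
Step 10: prey: 42+16-3=55; pred: 2+0-0=2
Step 11: prey: 55+22-4=73; pred: 2+1-0=3
Max prey = 73 at step 11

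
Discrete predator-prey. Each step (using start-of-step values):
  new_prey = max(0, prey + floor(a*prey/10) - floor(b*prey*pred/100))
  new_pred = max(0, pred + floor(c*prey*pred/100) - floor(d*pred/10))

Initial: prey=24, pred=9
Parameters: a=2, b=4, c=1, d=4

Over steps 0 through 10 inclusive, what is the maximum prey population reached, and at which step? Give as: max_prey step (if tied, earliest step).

Answer: 32 10

Derivation:
Step 1: prey: 24+4-8=20; pred: 9+2-3=8
Step 2: prey: 20+4-6=18; pred: 8+1-3=6
Step 3: prey: 18+3-4=17; pred: 6+1-2=5
Step 4: prey: 17+3-3=17; pred: 5+0-2=3
Step 5: prey: 17+3-2=18; pred: 3+0-1=2
Step 6: prey: 18+3-1=20; pred: 2+0-0=2
Step 7: prey: 20+4-1=23; pred: 2+0-0=2
Step 8: prey: 23+4-1=26; pred: 2+0-0=2
Step 9: prey: 26+5-2=29; pred: 2+0-0=2
Step 10: prey: 29+5-2=32; pred: 2+0-0=2
Max prey = 32 at step 10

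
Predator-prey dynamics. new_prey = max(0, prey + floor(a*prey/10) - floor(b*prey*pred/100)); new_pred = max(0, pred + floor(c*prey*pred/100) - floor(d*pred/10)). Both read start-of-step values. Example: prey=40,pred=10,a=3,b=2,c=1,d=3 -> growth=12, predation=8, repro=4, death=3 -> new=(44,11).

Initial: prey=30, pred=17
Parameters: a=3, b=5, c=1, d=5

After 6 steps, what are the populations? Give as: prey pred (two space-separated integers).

Answer: 14 1

Derivation:
Step 1: prey: 30+9-25=14; pred: 17+5-8=14
Step 2: prey: 14+4-9=9; pred: 14+1-7=8
Step 3: prey: 9+2-3=8; pred: 8+0-4=4
Step 4: prey: 8+2-1=9; pred: 4+0-2=2
Step 5: prey: 9+2-0=11; pred: 2+0-1=1
Step 6: prey: 11+3-0=14; pred: 1+0-0=1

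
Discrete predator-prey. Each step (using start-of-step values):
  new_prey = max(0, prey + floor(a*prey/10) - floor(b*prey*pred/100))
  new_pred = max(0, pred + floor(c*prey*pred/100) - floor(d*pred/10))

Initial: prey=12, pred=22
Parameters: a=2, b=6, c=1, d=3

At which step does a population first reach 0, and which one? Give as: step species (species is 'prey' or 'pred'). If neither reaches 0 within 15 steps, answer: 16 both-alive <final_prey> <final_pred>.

Answer: 1 prey

Derivation:
Step 1: prey: 12+2-15=0; pred: 22+2-6=18
First extinction: prey at step 1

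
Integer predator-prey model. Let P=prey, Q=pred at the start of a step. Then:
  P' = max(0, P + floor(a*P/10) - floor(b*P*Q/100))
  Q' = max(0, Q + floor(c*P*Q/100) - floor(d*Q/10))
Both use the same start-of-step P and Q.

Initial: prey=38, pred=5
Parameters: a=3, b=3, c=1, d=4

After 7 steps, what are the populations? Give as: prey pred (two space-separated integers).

Answer: 82 16

Derivation:
Step 1: prey: 38+11-5=44; pred: 5+1-2=4
Step 2: prey: 44+13-5=52; pred: 4+1-1=4
Step 3: prey: 52+15-6=61; pred: 4+2-1=5
Step 4: prey: 61+18-9=70; pred: 5+3-2=6
Step 5: prey: 70+21-12=79; pred: 6+4-2=8
Step 6: prey: 79+23-18=84; pred: 8+6-3=11
Step 7: prey: 84+25-27=82; pred: 11+9-4=16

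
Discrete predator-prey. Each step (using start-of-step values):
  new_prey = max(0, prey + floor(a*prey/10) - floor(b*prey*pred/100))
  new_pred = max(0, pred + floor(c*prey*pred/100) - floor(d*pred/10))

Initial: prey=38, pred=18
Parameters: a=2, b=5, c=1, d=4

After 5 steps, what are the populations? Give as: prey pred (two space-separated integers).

Step 1: prey: 38+7-34=11; pred: 18+6-7=17
Step 2: prey: 11+2-9=4; pred: 17+1-6=12
Step 3: prey: 4+0-2=2; pred: 12+0-4=8
Step 4: prey: 2+0-0=2; pred: 8+0-3=5
Step 5: prey: 2+0-0=2; pred: 5+0-2=3

Answer: 2 3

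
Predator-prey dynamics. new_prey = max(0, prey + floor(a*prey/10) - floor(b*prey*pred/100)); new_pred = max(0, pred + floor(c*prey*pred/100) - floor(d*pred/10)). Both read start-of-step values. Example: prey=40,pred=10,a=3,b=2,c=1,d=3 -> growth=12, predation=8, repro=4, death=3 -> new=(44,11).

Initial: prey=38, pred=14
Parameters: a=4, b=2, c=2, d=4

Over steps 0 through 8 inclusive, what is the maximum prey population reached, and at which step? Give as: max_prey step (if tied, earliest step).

Step 1: prey: 38+15-10=43; pred: 14+10-5=19
Step 2: prey: 43+17-16=44; pred: 19+16-7=28
Step 3: prey: 44+17-24=37; pred: 28+24-11=41
Step 4: prey: 37+14-30=21; pred: 41+30-16=55
Step 5: prey: 21+8-23=6; pred: 55+23-22=56
Step 6: prey: 6+2-6=2; pred: 56+6-22=40
Step 7: prey: 2+0-1=1; pred: 40+1-16=25
Step 8: prey: 1+0-0=1; pred: 25+0-10=15
Max prey = 44 at step 2

Answer: 44 2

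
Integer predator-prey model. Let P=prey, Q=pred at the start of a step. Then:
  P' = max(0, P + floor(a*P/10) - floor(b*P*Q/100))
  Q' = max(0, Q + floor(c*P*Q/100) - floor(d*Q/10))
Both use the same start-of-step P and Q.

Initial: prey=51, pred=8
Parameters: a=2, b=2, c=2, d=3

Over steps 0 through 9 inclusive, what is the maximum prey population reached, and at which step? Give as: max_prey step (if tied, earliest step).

Step 1: prey: 51+10-8=53; pred: 8+8-2=14
Step 2: prey: 53+10-14=49; pred: 14+14-4=24
Step 3: prey: 49+9-23=35; pred: 24+23-7=40
Step 4: prey: 35+7-28=14; pred: 40+28-12=56
Step 5: prey: 14+2-15=1; pred: 56+15-16=55
Step 6: prey: 1+0-1=0; pred: 55+1-16=40
Step 7: prey: 0+0-0=0; pred: 40+0-12=28
Step 8: prey: 0+0-0=0; pred: 28+0-8=20
Step 9: prey: 0+0-0=0; pred: 20+0-6=14
Max prey = 53 at step 1

Answer: 53 1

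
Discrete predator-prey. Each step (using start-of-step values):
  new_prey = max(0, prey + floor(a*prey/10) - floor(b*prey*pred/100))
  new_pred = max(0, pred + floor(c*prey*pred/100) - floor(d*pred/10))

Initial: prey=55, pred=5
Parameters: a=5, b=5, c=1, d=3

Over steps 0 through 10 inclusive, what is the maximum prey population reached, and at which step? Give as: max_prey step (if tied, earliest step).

Answer: 87 3

Derivation:
Step 1: prey: 55+27-13=69; pred: 5+2-1=6
Step 2: prey: 69+34-20=83; pred: 6+4-1=9
Step 3: prey: 83+41-37=87; pred: 9+7-2=14
Step 4: prey: 87+43-60=70; pred: 14+12-4=22
Step 5: prey: 70+35-77=28; pred: 22+15-6=31
Step 6: prey: 28+14-43=0; pred: 31+8-9=30
Step 7: prey: 0+0-0=0; pred: 30+0-9=21
Step 8: prey: 0+0-0=0; pred: 21+0-6=15
Step 9: prey: 0+0-0=0; pred: 15+0-4=11
Step 10: prey: 0+0-0=0; pred: 11+0-3=8
Max prey = 87 at step 3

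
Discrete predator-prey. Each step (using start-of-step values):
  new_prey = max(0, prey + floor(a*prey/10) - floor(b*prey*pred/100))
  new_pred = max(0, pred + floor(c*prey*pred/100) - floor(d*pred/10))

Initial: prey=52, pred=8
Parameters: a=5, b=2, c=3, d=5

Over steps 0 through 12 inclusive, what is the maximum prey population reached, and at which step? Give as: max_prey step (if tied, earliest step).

Step 1: prey: 52+26-8=70; pred: 8+12-4=16
Step 2: prey: 70+35-22=83; pred: 16+33-8=41
Step 3: prey: 83+41-68=56; pred: 41+102-20=123
Step 4: prey: 56+28-137=0; pred: 123+206-61=268
Step 5: prey: 0+0-0=0; pred: 268+0-134=134
Step 6: prey: 0+0-0=0; pred: 134+0-67=67
Step 7: prey: 0+0-0=0; pred: 67+0-33=34
Step 8: prey: 0+0-0=0; pred: 34+0-17=17
Step 9: prey: 0+0-0=0; pred: 17+0-8=9
Step 10: prey: 0+0-0=0; pred: 9+0-4=5
Step 11: prey: 0+0-0=0; pred: 5+0-2=3
Step 12: prey: 0+0-0=0; pred: 3+0-1=2
Max prey = 83 at step 2

Answer: 83 2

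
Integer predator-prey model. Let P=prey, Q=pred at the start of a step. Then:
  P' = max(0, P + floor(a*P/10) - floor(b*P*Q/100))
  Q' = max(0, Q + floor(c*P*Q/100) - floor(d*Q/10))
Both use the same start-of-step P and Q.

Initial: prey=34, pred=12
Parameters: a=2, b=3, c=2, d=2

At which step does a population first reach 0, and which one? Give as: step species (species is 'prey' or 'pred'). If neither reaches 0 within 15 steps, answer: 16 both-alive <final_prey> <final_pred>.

Answer: 16 both-alive 1 4

Derivation:
Step 1: prey: 34+6-12=28; pred: 12+8-2=18
Step 2: prey: 28+5-15=18; pred: 18+10-3=25
Step 3: prey: 18+3-13=8; pred: 25+9-5=29
Step 4: prey: 8+1-6=3; pred: 29+4-5=28
Step 5: prey: 3+0-2=1; pred: 28+1-5=24
Step 6: prey: 1+0-0=1; pred: 24+0-4=20
Step 7: prey: 1+0-0=1; pred: 20+0-4=16
Step 8: prey: 1+0-0=1; pred: 16+0-3=13
Step 9: prey: 1+0-0=1; pred: 13+0-2=11
Step 10: prey: 1+0-0=1; pred: 11+0-2=9
Step 11: prey: 1+0-0=1; pred: 9+0-1=8
Step 12: prey: 1+0-0=1; pred: 8+0-1=7
Step 13: prey: 1+0-0=1; pred: 7+0-1=6
Step 14: prey: 1+0-0=1; pred: 6+0-1=5
Step 15: prey: 1+0-0=1; pred: 5+0-1=4
No extinction within 15 steps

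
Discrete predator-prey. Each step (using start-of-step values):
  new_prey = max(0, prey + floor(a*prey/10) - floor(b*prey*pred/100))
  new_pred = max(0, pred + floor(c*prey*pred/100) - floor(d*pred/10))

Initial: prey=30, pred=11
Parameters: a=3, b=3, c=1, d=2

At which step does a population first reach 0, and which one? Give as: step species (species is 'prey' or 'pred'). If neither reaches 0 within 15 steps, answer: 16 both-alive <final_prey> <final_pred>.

Answer: 16 both-alive 14 6

Derivation:
Step 1: prey: 30+9-9=30; pred: 11+3-2=12
Step 2: prey: 30+9-10=29; pred: 12+3-2=13
Step 3: prey: 29+8-11=26; pred: 13+3-2=14
Step 4: prey: 26+7-10=23; pred: 14+3-2=15
Step 5: prey: 23+6-10=19; pred: 15+3-3=15
Step 6: prey: 19+5-8=16; pred: 15+2-3=14
Step 7: prey: 16+4-6=14; pred: 14+2-2=14
Step 8: prey: 14+4-5=13; pred: 14+1-2=13
Step 9: prey: 13+3-5=11; pred: 13+1-2=12
Step 10: prey: 11+3-3=11; pred: 12+1-2=11
Step 11: prey: 11+3-3=11; pred: 11+1-2=10
Step 12: prey: 11+3-3=11; pred: 10+1-2=9
Step 13: prey: 11+3-2=12; pred: 9+0-1=8
Step 14: prey: 12+3-2=13; pred: 8+0-1=7
Step 15: prey: 13+3-2=14; pred: 7+0-1=6
No extinction within 15 steps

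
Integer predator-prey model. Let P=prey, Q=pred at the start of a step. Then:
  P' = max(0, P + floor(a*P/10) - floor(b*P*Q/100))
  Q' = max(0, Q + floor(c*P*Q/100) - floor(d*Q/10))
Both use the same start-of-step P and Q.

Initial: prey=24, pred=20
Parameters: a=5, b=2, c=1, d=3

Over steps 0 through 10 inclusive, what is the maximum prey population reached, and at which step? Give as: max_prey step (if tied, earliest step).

Answer: 55 7

Derivation:
Step 1: prey: 24+12-9=27; pred: 20+4-6=18
Step 2: prey: 27+13-9=31; pred: 18+4-5=17
Step 3: prey: 31+15-10=36; pred: 17+5-5=17
Step 4: prey: 36+18-12=42; pred: 17+6-5=18
Step 5: prey: 42+21-15=48; pred: 18+7-5=20
Step 6: prey: 48+24-19=53; pred: 20+9-6=23
Step 7: prey: 53+26-24=55; pred: 23+12-6=29
Step 8: prey: 55+27-31=51; pred: 29+15-8=36
Step 9: prey: 51+25-36=40; pred: 36+18-10=44
Step 10: prey: 40+20-35=25; pred: 44+17-13=48
Max prey = 55 at step 7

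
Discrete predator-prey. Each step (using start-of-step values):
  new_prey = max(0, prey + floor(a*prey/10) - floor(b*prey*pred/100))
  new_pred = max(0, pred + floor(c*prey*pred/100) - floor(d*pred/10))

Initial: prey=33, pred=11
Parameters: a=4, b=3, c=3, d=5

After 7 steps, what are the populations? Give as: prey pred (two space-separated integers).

Answer: 1 8

Derivation:
Step 1: prey: 33+13-10=36; pred: 11+10-5=16
Step 2: prey: 36+14-17=33; pred: 16+17-8=25
Step 3: prey: 33+13-24=22; pred: 25+24-12=37
Step 4: prey: 22+8-24=6; pred: 37+24-18=43
Step 5: prey: 6+2-7=1; pred: 43+7-21=29
Step 6: prey: 1+0-0=1; pred: 29+0-14=15
Step 7: prey: 1+0-0=1; pred: 15+0-7=8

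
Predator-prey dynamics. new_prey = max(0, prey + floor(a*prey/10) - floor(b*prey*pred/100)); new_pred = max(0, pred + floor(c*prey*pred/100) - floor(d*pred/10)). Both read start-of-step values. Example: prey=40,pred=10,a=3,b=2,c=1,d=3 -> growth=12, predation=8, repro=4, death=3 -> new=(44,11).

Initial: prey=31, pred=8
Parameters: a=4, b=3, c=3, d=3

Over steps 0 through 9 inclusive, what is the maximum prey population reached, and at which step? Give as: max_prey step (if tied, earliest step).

Answer: 36 1

Derivation:
Step 1: prey: 31+12-7=36; pred: 8+7-2=13
Step 2: prey: 36+14-14=36; pred: 13+14-3=24
Step 3: prey: 36+14-25=25; pred: 24+25-7=42
Step 4: prey: 25+10-31=4; pred: 42+31-12=61
Step 5: prey: 4+1-7=0; pred: 61+7-18=50
Step 6: prey: 0+0-0=0; pred: 50+0-15=35
Step 7: prey: 0+0-0=0; pred: 35+0-10=25
Step 8: prey: 0+0-0=0; pred: 25+0-7=18
Step 9: prey: 0+0-0=0; pred: 18+0-5=13
Max prey = 36 at step 1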